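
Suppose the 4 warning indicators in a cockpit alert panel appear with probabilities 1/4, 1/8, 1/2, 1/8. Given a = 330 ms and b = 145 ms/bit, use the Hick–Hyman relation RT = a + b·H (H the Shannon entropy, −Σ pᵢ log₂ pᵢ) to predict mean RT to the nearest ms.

584 ms

H = −Σ pᵢ log₂ pᵢ = 0.25·2 + 0.125·3 + 0.5·1 + 0.125·3 = 1.750 bits.
RT = 330 + 145 × 1.750 = 583.75 ms.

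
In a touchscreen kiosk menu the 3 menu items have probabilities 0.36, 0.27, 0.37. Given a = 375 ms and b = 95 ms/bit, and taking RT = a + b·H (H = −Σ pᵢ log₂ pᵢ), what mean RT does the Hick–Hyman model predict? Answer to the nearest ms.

524 ms

Entropy contributions −pᵢ log₂ pᵢ: 0.5306, 0.5100, 0.5307; sum H = 1.5714 bits.
RT = a + bH = 375 + 95·1.5714 = 524.28 ms.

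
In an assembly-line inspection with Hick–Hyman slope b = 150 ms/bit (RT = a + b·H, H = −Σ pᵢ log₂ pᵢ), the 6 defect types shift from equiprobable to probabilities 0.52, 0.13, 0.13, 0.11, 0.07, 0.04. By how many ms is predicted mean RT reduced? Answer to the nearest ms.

79 ms

Equiprobable entropy H₀ = log₂ 6 = 2.5850 bits.
Skewed entropy H = −Σ pᵢ log₂ pᵢ = 2.0605 bits.
ΔRT = b·(H₀ − H) = 150 × 0.5245 = 78.68 ms.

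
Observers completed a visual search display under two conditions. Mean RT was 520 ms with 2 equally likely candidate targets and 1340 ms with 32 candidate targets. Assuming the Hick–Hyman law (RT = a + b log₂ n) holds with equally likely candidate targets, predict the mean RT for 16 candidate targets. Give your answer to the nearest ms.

1135 ms

Solve the two-equation system in a and b:
  b = (1340 − 520) / (log₂ 32 − log₂ 2) = 820 / (5 − 1) = 205 ms/bit
  a = 520 − 205 × 1 = 315 ms
Then RT(16) = 315 + 205 × log₂ 16 = 315 + 205 × 4 ≈ 1135.000 ms.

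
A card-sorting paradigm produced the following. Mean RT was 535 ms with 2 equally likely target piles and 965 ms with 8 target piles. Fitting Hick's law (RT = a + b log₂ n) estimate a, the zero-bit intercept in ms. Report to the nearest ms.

320 ms

Slope: b = (965 − 535) / (log₂ 8 − log₂ 2) = 430/2.0000 = 215 ms/bit.
Intercept: a = 535 − 215·log₂(2) = 320.000 ms.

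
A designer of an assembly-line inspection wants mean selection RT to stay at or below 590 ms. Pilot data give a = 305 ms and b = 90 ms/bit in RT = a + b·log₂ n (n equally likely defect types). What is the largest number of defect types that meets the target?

8

Set 305 + 90·log₂ n ≤ 590 → log₂ n ≤ (590 − 305)/90 = 3.1667.
So n ≤ 2^3.1667 = 8.980; the largest integer n is 8.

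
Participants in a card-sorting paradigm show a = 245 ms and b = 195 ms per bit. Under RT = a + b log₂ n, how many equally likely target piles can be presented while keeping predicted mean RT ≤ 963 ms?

12

195·log₂ n ≤ 963 − 245 = 718, giving log₂ n ≤ 3.6821 and n ≤ 12.835. The largest whole number is 12.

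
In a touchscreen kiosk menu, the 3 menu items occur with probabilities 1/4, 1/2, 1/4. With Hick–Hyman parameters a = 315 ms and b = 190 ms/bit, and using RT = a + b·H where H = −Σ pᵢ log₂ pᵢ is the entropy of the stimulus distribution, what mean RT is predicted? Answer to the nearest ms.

H = −Σ pᵢ log₂ pᵢ = 0.25·2 + 0.5·1 + 0.25·2 = 1.500 bits.
RT = 315 + 190 × 1.500 = 600.00 ms.

600 ms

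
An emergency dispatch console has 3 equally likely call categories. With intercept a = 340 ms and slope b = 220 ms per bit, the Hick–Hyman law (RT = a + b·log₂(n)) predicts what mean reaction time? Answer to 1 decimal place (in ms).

688.7 ms

log₂(3) = 1.5850 bits, so RT = 340 + 220 × 1.5850 ≈ 688.692 ms.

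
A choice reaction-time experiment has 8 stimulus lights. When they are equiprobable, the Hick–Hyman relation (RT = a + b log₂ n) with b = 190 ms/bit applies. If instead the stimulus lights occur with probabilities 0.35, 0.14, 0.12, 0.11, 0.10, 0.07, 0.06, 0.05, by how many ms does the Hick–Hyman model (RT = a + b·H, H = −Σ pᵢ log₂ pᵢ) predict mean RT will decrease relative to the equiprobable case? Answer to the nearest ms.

Equiprobable entropy H₀ = log₂ 8 = 3.0000 bits.
Skewed entropy H = −Σ pᵢ log₂ pᵢ = 2.7049 bits.
ΔRT = b·(H₀ − H) = 190 × 0.2951 = 56.06 ms.

56 ms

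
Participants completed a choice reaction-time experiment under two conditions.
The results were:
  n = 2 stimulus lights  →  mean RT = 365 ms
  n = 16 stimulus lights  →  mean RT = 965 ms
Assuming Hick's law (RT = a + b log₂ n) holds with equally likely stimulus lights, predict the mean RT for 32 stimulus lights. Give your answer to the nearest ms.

1165 ms

Solve the two-equation system in a and b:
  b = (965 − 365) / (log₂ 16 − log₂ 2) = 600 / (4 − 1) = 200 ms/bit
  a = 365 − 200 × 1 = 165 ms
Then RT(32) = 165 + 200 × log₂ 32 = 165 + 200 × 5 ≈ 1165.000 ms.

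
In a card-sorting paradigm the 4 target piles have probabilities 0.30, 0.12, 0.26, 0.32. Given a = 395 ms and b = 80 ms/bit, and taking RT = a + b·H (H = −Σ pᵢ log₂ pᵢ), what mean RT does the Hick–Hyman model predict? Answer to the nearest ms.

H = 0.30·log₂(1/0.30) + 0.12·log₂(1/0.12) + 0.26·log₂(1/0.26) + 0.32·log₂(1/0.32) = 1.9195 bits.
RT = 395 + 80 × 1.9195 = 548.56 ms.

549 ms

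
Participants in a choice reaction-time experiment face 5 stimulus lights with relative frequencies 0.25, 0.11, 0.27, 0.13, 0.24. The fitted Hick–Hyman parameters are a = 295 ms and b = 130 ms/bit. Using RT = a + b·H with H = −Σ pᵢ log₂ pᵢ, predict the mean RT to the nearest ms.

Entropy contributions −pᵢ log₂ pᵢ: 0.5000, 0.3503, 0.5100, 0.3826, 0.4941; sum H = 2.2371 bits.
RT = a + bH = 295 + 130·2.2371 = 585.82 ms.

586 ms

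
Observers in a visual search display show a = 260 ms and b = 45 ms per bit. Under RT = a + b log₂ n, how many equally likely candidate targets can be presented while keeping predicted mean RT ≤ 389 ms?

Set 260 + 45·log₂ n ≤ 389 → log₂ n ≤ (389 − 260)/45 = 2.8667.
So n ≤ 2^2.8667 = 7.294; the largest integer n is 7.

7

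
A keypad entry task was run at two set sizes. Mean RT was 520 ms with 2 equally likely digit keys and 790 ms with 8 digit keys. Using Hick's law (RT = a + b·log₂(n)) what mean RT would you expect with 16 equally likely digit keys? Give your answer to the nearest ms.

With log₂ n on the abscissa the relation is linear; from the two conditions:
  b = (790 − 520) / (log₂ 8 − log₂ 2) = 270 / (3 − 1) = 135 ms/bit
  a = 520 − 135 × 1 = 385 ms
Then RT(16) = 385 + 135 × log₂ 16 = 385 + 135 × 4 ≈ 925.000 ms.

925 ms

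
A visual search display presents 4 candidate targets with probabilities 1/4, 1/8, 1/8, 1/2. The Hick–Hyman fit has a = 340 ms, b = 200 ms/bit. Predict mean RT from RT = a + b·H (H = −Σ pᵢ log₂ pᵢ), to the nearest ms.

Each term −pᵢ log₂ pᵢ: 0.25·2 + 0.125·3 + 0.125·3 + 0.5·1; summed, H = 1.750 bits.
Mean RT = a + bH = 340 + 200·1.750 = 690.00 ms.

690 ms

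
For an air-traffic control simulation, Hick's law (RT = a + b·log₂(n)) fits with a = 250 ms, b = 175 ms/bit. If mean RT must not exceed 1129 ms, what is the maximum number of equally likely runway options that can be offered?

Information budget: (1129 − 250)/175 = 5.0229 bits, so n ≤ 2^5.0229 = 32.511 → at most 32.

32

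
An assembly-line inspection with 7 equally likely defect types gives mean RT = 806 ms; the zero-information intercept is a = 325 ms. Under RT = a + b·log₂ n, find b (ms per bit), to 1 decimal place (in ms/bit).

7 alternatives carry log₂ 7 = 2.8074 bits; the choice cost is 806 − 325 = 481 ms, so b = 481/2.8074 = 171.336 ms/bit.

171.3 ms/bit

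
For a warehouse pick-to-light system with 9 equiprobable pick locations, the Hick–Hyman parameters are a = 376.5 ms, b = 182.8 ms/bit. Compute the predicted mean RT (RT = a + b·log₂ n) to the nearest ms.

956 ms

log₂(9) = 3.1699 bits, so RT = 376.5 + 182.8 × 3.1699 ≈ 955.962 ms.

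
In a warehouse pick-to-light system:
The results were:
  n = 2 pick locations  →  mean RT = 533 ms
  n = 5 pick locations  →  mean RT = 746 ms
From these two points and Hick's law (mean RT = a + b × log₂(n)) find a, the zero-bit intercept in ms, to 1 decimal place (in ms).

371.9 ms

The slope on a log₂ axis is (746 − 533) / (2.3219 − 1) = 161.128 ms/bit.
Intercept: a = 533 − 161.128·log₂(2) = 371.872 ms.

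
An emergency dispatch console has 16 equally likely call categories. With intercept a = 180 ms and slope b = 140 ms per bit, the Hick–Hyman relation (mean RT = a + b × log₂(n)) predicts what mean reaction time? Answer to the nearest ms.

740 ms

log₂(16) = 4 bits, so RT = 180 + 140 × 4 ≈ 740.000 ms.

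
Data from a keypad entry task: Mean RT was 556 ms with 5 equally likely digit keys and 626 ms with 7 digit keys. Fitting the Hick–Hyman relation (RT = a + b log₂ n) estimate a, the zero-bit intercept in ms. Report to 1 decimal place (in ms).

b = (RT₂ − RT₁)/(log₂ n₂ − log₂ n₁) = (626 − 556)/(2.8074 − 2.3219) = 144.203 ms/bit.
a = RT₁ − b·log₂ n₁ = 556 − 144.203 × 2.3219 = 221.171 ms.

221.2 ms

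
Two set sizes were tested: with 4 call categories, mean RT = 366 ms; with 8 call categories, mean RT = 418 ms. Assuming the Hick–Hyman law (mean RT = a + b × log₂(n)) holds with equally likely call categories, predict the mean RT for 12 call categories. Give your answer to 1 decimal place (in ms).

448.4 ms

Solve the two-equation system in a and b:
  b = (418 − 366) / (log₂ 8 − log₂ 4) = 52 / (3 − 2) = 52.000 ms/bit
  a = 366 − 52.000 × 2 = 262.000 ms
Then RT(12) = 262.000 + 52.000 × log₂ 12 = 262.000 + 52.000 × 3.5850 ≈ 448.418 ms.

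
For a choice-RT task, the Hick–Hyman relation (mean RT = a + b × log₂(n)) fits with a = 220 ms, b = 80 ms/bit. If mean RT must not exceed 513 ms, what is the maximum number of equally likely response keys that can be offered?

12

Set 220 + 80·log₂ n ≤ 513 → log₂ n ≤ (513 − 220)/80 = 3.6625.
So n ≤ 2^3.6625 = 12.663; the largest integer n is 12.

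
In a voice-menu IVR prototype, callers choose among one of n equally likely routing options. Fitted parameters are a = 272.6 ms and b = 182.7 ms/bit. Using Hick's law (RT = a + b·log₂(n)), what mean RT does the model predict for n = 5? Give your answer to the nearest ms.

log₂(5) = 2.3219 bits, so RT = 272.6 + 182.7 × 2.3219 ≈ 696.816 ms.

697 ms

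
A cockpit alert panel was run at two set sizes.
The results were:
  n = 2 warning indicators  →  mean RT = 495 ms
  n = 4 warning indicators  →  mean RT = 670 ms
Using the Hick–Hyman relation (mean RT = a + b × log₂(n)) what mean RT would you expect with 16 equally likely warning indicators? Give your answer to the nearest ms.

RT is linear in log₂ n, so two points fix the line:
  b = (670 − 495) / (log₂ 4 − log₂ 2) = 175 / (2 − 1) = 175 ms/bit
  a = 495 − 175 × 1 = 320 ms
Then RT(16) = 320 + 175 × log₂ 16 = 320 + 175 × 4 ≈ 1020.000 ms.

1020 ms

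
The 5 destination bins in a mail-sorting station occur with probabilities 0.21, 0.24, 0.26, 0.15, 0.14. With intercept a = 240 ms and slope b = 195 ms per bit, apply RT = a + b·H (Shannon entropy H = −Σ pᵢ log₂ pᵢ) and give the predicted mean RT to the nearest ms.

685 ms

Entropy contributions −pᵢ log₂ pᵢ: 0.4728, 0.4941, 0.5053, 0.4105, 0.3971; sum H = 2.2799 bits.
RT = a + bH = 240 + 195·2.2799 = 684.58 ms.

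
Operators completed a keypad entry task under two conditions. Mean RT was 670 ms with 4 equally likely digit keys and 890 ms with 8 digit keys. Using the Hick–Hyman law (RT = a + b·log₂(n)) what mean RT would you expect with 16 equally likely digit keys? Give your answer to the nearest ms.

1110 ms

With log₂ n on the abscissa the relation is linear; from the two conditions:
  b = (890 − 670) / (log₂ 8 − log₂ 4) = 220 / (3 − 2) = 220 ms/bit
  a = 670 − 220 × 2 = 230 ms
Then RT(16) = 230 + 220 × log₂ 16 = 230 + 220 × 4 ≈ 1110.000 ms.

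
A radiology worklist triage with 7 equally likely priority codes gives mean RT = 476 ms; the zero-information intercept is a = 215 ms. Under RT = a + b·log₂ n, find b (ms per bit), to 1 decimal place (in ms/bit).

log₂(7) = 2.8074 bits.
b = (RT − a)/log₂ n = (476 − 215) / 2.8074 = 92.970 ms/bit.

93.0 ms/bit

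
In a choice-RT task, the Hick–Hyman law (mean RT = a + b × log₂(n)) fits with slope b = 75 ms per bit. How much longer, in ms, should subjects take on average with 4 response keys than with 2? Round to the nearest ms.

75 ms

The intercept a cancels: ΔRT = b·(log₂ n₂ − log₂ n₁) = b·log₂(n₂/n₁).
log₂(4) − log₂(2) = log₂(4/2) = log₂(2) = 1.
ΔRT = 75 × 1.0000 = 75.000 ms.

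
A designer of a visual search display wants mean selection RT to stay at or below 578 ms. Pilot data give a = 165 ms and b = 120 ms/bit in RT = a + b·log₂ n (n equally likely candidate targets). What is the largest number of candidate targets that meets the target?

10

120·log₂ n ≤ 578 − 165 = 413, giving log₂ n ≤ 3.4417 and n ≤ 10.865. The largest whole number is 10.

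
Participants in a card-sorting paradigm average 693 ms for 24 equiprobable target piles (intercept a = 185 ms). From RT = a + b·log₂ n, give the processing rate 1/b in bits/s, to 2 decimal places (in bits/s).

Choice component = 693 − 185 = 508 ms over log₂(24) = 4.5850 bits.
b = 508 / 4.5850 = 110.797 ms/bit, so 1/b = 9.026 bits/s.

9.03 bits/s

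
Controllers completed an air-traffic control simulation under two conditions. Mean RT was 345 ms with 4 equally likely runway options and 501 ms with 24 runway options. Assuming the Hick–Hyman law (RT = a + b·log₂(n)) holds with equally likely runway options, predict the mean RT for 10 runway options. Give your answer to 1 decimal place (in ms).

424.8 ms

With log₂ n on the abscissa the relation is linear; from the two conditions:
  b = (501 − 345) / (log₂ 24 − log₂ 4) = 156 / (4.5850 − 2) = 60.349 ms/bit
  a = 345 − 60.349 × 2 = 224.302 ms
Then RT(10) = 224.302 + 60.349 × log₂ 10 = 224.302 + 60.349 × 3.3219 ≈ 424.777 ms.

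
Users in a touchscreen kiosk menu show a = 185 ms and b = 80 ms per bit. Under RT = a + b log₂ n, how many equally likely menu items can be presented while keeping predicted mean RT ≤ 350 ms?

4

Information budget: (350 − 185)/80 = 2.0625 bits, so n ≤ 2^2.0625 = 4.177 → at most 4.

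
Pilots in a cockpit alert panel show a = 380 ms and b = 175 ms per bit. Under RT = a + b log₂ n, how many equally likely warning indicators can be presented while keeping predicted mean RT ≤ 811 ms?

175·log₂ n ≤ 811 − 380 = 431, giving log₂ n ≤ 2.4629 and n ≤ 5.513. The largest whole number is 5.

5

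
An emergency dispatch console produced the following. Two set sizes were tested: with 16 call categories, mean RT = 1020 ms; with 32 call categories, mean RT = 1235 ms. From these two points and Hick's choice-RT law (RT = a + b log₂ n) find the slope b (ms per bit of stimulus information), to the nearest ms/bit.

The slope on a log₂ axis is (1235 − 1020) / (5 − 4) = 215 ms/bit.

215 ms/bit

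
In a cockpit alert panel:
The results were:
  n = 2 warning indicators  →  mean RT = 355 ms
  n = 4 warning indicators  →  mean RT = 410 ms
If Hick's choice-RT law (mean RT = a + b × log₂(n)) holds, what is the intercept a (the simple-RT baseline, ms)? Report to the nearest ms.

300 ms

The slope on a log₂ axis is (410 − 355) / (2 − 1) = 55 ms/bit.
a = RT₁ − b·log₂ n₁ = 355 − 55 × 1 = 300.000 ms.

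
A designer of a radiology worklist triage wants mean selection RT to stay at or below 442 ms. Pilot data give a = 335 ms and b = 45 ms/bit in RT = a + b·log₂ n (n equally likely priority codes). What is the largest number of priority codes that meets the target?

45·log₂ n ≤ 442 − 335 = 107, giving log₂ n ≤ 2.3778 and n ≤ 5.197. The largest whole number is 5.

5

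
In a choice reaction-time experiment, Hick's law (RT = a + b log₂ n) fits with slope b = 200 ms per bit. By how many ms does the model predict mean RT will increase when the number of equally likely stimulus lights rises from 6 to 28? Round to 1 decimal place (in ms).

ΔRT = (a + b log₂ n₂) − (a + b log₂ n₁) = b·(log₂ n₂ − log₂ n₁).
log₂(28) − log₂(6) = 4.8074 − 2.5850 = 2.2224.
ΔRT = 200 × 2.2224 = 444.478 ms.

444.5 ms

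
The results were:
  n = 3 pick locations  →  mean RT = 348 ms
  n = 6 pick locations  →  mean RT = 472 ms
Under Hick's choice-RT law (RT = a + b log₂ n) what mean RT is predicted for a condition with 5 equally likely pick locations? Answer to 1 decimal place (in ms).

RT is linear in log₂ n, so two points fix the line:
  b = (472 − 348) / (log₂ 6 − log₂ 3) = 124 / (2.5850 − 1.5850) = 124.000 ms/bit
  a = 348 − 124.000 × 1.5850 = 151.465 ms
Then RT(5) = 151.465 + 124.000 × log₂ 5 = 151.465 + 124.000 × 2.3219 ≈ 439.384 ms.

439.4 ms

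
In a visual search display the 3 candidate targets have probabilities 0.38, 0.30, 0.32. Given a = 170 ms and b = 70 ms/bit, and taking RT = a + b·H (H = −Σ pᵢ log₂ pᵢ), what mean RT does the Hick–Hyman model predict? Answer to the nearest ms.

Entropy contributions −pᵢ log₂ pᵢ: 0.5305, 0.5211, 0.5260; sum H = 1.5776 bits.
RT = a + bH = 170 + 70·1.5776 = 280.43 ms.

280 ms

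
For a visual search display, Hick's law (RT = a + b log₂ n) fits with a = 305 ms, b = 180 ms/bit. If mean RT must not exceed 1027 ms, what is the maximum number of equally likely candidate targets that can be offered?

16

180·log₂ n ≤ 1027 − 305 = 722, giving log₂ n ≤ 4.0111 and n ≤ 16.124. The largest whole number is 16.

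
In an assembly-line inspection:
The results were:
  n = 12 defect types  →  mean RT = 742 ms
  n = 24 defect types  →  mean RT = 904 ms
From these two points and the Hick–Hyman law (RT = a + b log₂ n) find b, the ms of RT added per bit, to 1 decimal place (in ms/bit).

162.0 ms/bit

b = (RT₂ − RT₁)/(log₂ n₂ − log₂ n₁) = (904 − 742)/(4.5850 − 3.5850) = 162.000 ms/bit.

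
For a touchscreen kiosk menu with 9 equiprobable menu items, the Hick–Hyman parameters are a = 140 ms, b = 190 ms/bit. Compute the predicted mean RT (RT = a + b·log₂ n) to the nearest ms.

log₂(9) = 3.1699 bits, so RT = 140 + 190 × 3.1699 ≈ 742.286 ms.

742 ms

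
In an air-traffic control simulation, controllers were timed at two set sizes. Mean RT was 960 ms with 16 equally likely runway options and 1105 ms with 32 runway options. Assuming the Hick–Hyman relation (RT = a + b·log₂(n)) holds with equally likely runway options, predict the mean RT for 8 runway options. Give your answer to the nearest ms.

Solve the two-equation system in a and b:
  b = (1105 − 960) / (log₂ 32 − log₂ 16) = 145 / (5 − 4) = 145 ms/bit
  a = 960 − 145 × 4 = 380 ms
Then RT(8) = 380 + 145 × log₂ 8 = 380 + 145 × 3 ≈ 815.000 ms.

815 ms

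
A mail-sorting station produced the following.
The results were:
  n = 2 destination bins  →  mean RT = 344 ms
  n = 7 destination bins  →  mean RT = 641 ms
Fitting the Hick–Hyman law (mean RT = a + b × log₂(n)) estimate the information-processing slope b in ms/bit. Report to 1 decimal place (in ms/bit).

Slope: b = (641 − 344) / (log₂ 7 − log₂ 2) = 297/1.8074 = 164.329 ms/bit.

164.3 ms/bit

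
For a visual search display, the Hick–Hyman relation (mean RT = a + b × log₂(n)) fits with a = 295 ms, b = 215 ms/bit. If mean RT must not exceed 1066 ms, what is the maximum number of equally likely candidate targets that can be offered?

Information budget: (1066 − 295)/215 = 3.5860 bits, so n ≤ 2^3.5860 = 12.009 → at most 12.

12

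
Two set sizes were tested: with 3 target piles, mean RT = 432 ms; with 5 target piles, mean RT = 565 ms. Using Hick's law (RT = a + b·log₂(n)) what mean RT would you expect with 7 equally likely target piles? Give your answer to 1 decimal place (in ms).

Fit slope and intercept:
  b = (565 − 432) / (log₂ 5 − log₂ 3) = 133 / (2.3219 − 1.5850) = 180.470 ms/bit
  a = 432 − 180.470 × 1.5850 = 145.962 ms
Then RT(7) = 145.962 + 180.470 × log₂ 7 = 145.962 + 180.470 × 2.8074 ≈ 652.605 ms.

652.6 ms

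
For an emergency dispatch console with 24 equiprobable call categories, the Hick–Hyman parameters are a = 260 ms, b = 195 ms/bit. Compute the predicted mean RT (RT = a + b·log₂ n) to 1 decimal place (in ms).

log₂(24) = 4.5850 bits, so RT = 260 + 195 × 4.5850 ≈ 1154.068 ms.

1154.1 ms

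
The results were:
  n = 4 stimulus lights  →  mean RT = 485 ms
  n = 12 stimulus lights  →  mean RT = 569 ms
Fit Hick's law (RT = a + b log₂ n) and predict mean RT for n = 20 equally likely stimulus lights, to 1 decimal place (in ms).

608.1 ms

Fit slope and intercept:
  b = (569 − 485) / (log₂ 12 − log₂ 4) = 84 / (3.5850 − 2) = 52.998 ms/bit
  a = 485 − 52.998 × 2 = 379.004 ms
Then RT(20) = 379.004 + 52.998 × log₂ 20 = 379.004 + 52.998 × 4.3219 ≈ 608.058 ms.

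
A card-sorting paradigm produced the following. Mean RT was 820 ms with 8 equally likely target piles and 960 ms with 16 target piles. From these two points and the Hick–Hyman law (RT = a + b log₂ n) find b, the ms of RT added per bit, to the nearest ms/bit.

140 ms/bit

The slope on a log₂ axis is (960 − 820) / (4 − 3) = 140 ms/bit.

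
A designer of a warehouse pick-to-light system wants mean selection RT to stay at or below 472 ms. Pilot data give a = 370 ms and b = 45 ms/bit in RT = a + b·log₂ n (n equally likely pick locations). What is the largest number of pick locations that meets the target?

Information budget: (472 − 370)/45 = 2.2667 bits, so n ≤ 2^2.2667 = 4.812 → at most 4.

4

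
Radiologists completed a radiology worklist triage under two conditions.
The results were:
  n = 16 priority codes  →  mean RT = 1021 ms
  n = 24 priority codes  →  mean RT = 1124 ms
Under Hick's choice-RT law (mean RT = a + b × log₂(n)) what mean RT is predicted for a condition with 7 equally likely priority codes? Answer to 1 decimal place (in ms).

Solve the two-equation system in a and b:
  b = (1124 − 1021) / (log₂ 24 − log₂ 16) = 103 / (4.5850 − 4) = 176.080 ms/bit
  a = 1021 − 176.080 × 4 = 316.681 ms
Then RT(7) = 316.681 + 176.080 × log₂ 7 = 316.681 + 176.080 × 2.8074 ≈ 810.999 ms.

811.0 ms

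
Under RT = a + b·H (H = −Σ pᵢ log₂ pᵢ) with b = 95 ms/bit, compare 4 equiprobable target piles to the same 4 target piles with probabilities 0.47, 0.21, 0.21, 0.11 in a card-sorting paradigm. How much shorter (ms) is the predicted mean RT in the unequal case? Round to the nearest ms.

Equiprobable entropy H₀ = log₂ 4 = 2.0000 bits.
Skewed entropy H = −Σ pᵢ log₂ pᵢ = 1.8079 bits.
ΔRT = b·(H₀ − H) = 95 × 0.1921 = 18.25 ms.

18 ms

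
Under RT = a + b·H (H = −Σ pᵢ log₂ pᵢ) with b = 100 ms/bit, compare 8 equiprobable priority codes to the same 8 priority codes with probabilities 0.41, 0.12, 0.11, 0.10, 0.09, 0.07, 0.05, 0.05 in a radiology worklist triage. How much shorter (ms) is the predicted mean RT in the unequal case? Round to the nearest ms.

41 ms

The RT saving is b·ΔH. Equiprobable H₀ = log₂(8) = 3.0000 bits; with the given probabilities H = 2.5903 bits.
b·(H₀ − H) = 100 × (3.0000 − 2.5903) = 40.97 ms.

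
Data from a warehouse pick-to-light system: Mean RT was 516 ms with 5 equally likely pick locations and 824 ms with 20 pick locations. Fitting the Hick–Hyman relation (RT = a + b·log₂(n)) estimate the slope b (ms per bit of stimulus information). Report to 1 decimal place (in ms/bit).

Slope: b = (824 − 516) / (log₂ 20 − log₂ 5) = 308/2.0000 = 154.000 ms/bit.

154.0 ms/bit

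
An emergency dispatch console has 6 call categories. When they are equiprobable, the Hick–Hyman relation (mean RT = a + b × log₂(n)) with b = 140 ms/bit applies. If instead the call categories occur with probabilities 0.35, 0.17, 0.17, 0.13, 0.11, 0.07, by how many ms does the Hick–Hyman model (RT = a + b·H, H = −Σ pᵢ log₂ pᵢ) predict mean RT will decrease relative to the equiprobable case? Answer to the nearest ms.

Equiprobable entropy H₀ = log₂ 6 = 2.5850 bits.
Skewed entropy H = −Σ pᵢ log₂ pᵢ = 2.4008 bits.
ΔRT = b·(H₀ − H) = 140 × 0.1842 = 25.79 ms.

26 ms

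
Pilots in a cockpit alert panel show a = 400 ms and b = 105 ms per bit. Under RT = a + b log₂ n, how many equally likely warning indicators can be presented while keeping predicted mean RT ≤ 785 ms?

12

Information budget: (785 − 400)/105 = 3.6667 bits, so n ≤ 2^3.6667 = 12.699 → at most 12.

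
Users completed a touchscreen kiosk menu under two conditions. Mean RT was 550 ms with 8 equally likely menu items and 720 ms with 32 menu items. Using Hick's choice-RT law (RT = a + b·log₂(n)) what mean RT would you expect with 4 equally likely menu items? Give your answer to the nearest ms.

Fit slope and intercept:
  b = (720 − 550) / (log₂ 32 − log₂ 8) = 170 / (5 − 3) = 85 ms/bit
  a = 550 − 85 × 3 = 295 ms
Then RT(4) = 295 + 85 × log₂ 4 = 295 + 85 × 2 ≈ 465.000 ms.

465 ms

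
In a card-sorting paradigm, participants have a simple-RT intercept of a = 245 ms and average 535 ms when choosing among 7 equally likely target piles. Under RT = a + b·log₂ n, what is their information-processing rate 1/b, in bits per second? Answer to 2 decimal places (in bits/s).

b = (535 − 245)/log₂ 7 = 290/2.8074 = 103.300 ms per bit = 0.10330 s/bit; the reciprocal is 9.681 bits/s.

9.68 bits/s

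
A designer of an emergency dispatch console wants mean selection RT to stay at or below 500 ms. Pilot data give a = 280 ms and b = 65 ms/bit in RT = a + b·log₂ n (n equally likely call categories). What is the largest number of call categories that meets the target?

10

65·log₂ n ≤ 500 − 280 = 220, giving log₂ n ≤ 3.3846 and n ≤ 10.444. The largest whole number is 10.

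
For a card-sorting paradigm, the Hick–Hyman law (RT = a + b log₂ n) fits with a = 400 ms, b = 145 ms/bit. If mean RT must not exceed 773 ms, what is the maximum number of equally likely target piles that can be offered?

5

145·log₂ n ≤ 773 − 400 = 373, giving log₂ n ≤ 2.5724 and n ≤ 5.948. The largest whole number is 5.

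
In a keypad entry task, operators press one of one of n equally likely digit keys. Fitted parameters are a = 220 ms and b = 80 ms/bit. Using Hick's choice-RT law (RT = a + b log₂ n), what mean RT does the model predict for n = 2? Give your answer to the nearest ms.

log₂(2) = 1 bits, so RT = 220 + 80 × 1 ≈ 300.000 ms.

300 ms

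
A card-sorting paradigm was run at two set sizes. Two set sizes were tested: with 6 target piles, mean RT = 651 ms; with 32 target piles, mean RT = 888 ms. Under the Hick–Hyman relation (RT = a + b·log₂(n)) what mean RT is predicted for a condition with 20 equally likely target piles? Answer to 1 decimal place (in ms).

Fit slope and intercept:
  b = (888 − 651) / (log₂ 32 − log₂ 6) = 237 / (5 − 2.5850) = 98.135 ms/bit
  a = 651 − 98.135 × 2.5850 = 397.324 ms
Then RT(20) = 397.324 + 98.135 × log₂ 20 = 397.324 + 98.135 × 4.3219 ≈ 821.457 ms.

821.5 ms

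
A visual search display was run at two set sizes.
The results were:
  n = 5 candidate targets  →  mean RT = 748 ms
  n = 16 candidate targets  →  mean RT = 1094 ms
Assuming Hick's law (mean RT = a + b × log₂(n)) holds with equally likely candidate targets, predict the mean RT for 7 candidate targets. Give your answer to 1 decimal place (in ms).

848.1 ms

Solve the two-equation system in a and b:
  b = (1094 − 748) / (log₂ 16 − log₂ 5) = 346 / (4 − 2.3219) = 206.189 ms/bit
  a = 748 − 206.189 × 2.3219 = 269.244 ms
Then RT(7) = 269.244 + 206.189 × log₂ 7 = 269.244 + 206.189 × 2.8074 ≈ 848.090 ms.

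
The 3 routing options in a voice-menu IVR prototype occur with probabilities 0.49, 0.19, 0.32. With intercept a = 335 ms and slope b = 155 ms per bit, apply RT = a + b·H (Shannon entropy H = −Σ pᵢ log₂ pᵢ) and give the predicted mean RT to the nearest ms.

565 ms

H = 0.49·log₂(1/0.49) + 0.19·log₂(1/0.19) + 0.32·log₂(1/0.32) = 1.4855 bits.
RT = 335 + 155 × 1.4855 = 565.26 ms.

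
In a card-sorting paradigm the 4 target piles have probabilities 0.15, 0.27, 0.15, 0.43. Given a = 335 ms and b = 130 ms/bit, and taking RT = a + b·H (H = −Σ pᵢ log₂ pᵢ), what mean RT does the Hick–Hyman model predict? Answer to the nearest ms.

576 ms

H = 0.15·log₂(1/0.15) + 0.27·log₂(1/0.27) + 0.15·log₂(1/0.15) + 0.43·log₂(1/0.43) = 1.8547 bits.
RT = 335 + 130 × 1.8547 = 576.11 ms.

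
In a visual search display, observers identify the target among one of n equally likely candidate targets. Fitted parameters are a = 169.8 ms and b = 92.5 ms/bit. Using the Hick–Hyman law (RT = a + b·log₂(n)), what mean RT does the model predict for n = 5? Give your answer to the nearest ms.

385 ms

log₂(5) = 2.3219 bits, so RT = 169.8 + 92.5 × 2.3219 ≈ 384.578 ms.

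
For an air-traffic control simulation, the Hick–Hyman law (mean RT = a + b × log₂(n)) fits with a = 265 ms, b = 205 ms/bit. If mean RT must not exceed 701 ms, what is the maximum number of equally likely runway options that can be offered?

4

Set 265 + 205·log₂ n ≤ 701 → log₂ n ≤ (701 − 265)/205 = 2.1268.
So n ≤ 2^2.1268 = 4.368; the largest integer n is 4.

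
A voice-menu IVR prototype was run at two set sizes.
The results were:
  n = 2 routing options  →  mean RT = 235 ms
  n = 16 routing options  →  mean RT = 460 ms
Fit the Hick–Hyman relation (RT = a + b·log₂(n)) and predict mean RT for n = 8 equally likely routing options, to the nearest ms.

385 ms

Solve the two-equation system in a and b:
  b = (460 − 235) / (log₂ 16 − log₂ 2) = 225 / (4 − 1) = 75 ms/bit
  a = 235 − 75 × 1 = 160 ms
Then RT(8) = 160 + 75 × log₂ 8 = 160 + 75 × 3 ≈ 385.000 ms.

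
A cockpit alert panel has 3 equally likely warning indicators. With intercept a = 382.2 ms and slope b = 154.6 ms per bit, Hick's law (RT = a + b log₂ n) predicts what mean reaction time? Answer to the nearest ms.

627 ms

log₂(3) = 1.5850 bits, so RT = 382.2 + 154.6 × 1.5850 ≈ 627.235 ms.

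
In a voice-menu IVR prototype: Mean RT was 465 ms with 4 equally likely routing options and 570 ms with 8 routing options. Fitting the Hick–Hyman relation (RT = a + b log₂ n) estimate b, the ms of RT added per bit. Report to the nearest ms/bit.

105 ms/bit

b = (RT₂ − RT₁)/(log₂ n₂ − log₂ n₁) = (570 − 465)/(3 − 2) = 105 ms/bit.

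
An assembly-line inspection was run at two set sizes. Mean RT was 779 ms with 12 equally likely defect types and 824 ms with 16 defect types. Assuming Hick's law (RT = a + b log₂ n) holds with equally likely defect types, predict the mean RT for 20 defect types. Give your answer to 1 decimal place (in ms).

858.9 ms

RT is linear in log₂ n, so two points fix the line:
  b = (824 − 779) / (log₂ 16 − log₂ 12) = 45 / (4 − 3.5850) = 108.424 ms/bit
  a = 779 − 108.424 × 3.5850 = 390.304 ms
Then RT(20) = 390.304 + 108.424 × log₂ 20 = 390.304 + 108.424 × 4.3219 ≈ 858.905 ms.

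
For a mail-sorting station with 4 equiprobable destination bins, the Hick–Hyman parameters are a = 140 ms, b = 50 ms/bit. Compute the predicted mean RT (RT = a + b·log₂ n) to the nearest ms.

log₂(4) = 2 bits, so RT = 140 + 50 × 2 ≈ 240.000 ms.

240 ms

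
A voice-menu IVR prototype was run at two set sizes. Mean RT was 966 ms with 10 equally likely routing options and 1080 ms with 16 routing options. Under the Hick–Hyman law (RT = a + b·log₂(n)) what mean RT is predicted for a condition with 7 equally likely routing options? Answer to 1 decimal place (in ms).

879.5 ms

With log₂ n on the abscissa the relation is linear; from the two conditions:
  b = (1080 − 966) / (log₂ 16 − log₂ 10) = 114 / (4 − 3.3219) = 168.124 ms/bit
  a = 966 − 168.124 × 3.3219 = 407.505 ms
Then RT(7) = 407.505 + 168.124 × log₂ 7 = 407.505 + 168.124 × 2.8074 ≈ 879.488 ms.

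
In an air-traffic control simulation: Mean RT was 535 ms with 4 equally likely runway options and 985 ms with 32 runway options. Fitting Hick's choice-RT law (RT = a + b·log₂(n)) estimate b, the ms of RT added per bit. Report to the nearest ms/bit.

The slope on a log₂ axis is (985 − 535) / (5 − 2) = 150 ms/bit.

150 ms/bit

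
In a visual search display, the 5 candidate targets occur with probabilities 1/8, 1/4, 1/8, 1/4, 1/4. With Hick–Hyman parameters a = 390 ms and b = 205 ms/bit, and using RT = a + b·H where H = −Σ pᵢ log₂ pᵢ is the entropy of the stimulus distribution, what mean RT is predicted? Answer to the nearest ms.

851 ms

Each term −pᵢ log₂ pᵢ: 0.125·3 + 0.25·2 + 0.125·3 + 0.25·2 + 0.25·2; summed, H = 2.250 bits.
Mean RT = a + bH = 390 + 205·2.250 = 851.25 ms.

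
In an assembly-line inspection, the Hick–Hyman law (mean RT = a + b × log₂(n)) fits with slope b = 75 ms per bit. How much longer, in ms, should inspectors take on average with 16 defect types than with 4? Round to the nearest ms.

150 ms

ΔRT = (a + b log₂ n₂) − (a + b log₂ n₁) = b·(log₂ n₂ − log₂ n₁).
log₂(16) − log₂(4) = log₂(16/4) = log₂(4) = 2.
ΔRT = 75 × 2.0000 = 150.000 ms.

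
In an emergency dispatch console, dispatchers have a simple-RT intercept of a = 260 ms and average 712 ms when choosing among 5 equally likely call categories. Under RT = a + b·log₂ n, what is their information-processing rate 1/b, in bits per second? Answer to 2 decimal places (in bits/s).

Choice component = 712 − 260 = 452 ms over log₂(5) = 2.3219 bits.
b = 452 / 2.3219 = 194.666 ms/bit, so 1/b = 5.137 bits/s.

5.14 bits/s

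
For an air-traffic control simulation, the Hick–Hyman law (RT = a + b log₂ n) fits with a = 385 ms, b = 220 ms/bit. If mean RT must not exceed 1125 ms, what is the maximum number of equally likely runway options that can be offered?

10

Set 385 + 220·log₂ n ≤ 1125 → log₂ n ≤ (1125 − 385)/220 = 3.3636.
So n ≤ 2^3.3636 = 10.293; the largest integer n is 10.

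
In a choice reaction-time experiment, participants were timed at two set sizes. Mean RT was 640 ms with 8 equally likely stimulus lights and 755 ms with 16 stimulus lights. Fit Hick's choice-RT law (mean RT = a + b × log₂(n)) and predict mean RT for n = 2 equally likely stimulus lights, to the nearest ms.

410 ms

RT is linear in log₂ n, so two points fix the line:
  b = (755 − 640) / (log₂ 16 − log₂ 8) = 115 / (4 − 3) = 115 ms/bit
  a = 640 − 115 × 3 = 295 ms
Then RT(2) = 295 + 115 × log₂ 2 = 295 + 115 × 1 ≈ 410.000 ms.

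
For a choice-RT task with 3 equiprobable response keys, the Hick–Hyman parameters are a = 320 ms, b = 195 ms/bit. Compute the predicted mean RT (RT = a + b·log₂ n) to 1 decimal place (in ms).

629.1 ms

log₂(3) = 1.5850 bits, so RT = 320 + 195 × 1.5850 ≈ 629.068 ms.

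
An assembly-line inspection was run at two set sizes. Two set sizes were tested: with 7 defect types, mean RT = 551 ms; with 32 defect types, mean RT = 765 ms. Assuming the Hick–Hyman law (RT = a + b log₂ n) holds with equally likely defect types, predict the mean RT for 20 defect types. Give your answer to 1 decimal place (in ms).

698.8 ms

RT is linear in log₂ n, so two points fix the line:
  b = (765 − 551) / (log₂ 32 − log₂ 7) = 214 / (5 − 2.8074) = 97.599 ms/bit
  a = 551 − 97.599 × 2.8074 = 277.005 ms
Then RT(20) = 277.005 + 97.599 × log₂ 20 = 277.005 + 97.599 × 4.3219 ≈ 698.821 ms.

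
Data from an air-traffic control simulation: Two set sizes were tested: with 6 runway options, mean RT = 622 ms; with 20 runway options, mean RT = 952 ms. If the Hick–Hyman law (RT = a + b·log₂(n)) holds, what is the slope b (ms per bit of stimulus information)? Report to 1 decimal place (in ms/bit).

190.0 ms/bit

b = (RT₂ − RT₁)/(log₂ n₂ − log₂ n₁) = (952 − 622)/(4.3219 − 2.5850) = 189.986 ms/bit.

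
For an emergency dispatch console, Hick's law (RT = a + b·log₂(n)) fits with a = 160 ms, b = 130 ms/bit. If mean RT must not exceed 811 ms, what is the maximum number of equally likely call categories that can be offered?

32

Set 160 + 130·log₂ n ≤ 811 → log₂ n ≤ (811 − 160)/130 = 5.0077.
So n ≤ 2^5.0077 = 32.171; the largest integer n is 32.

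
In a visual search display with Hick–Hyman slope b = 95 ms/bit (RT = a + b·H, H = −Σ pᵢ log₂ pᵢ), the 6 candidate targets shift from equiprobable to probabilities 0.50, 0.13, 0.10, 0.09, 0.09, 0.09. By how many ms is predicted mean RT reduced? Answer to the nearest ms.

Equiprobable entropy H₀ = log₂ 6 = 2.5850 bits.
Skewed entropy H = −Σ pᵢ log₂ pᵢ = 2.1528 bits.
ΔRT = b·(H₀ − H) = 95 × 0.4322 = 41.06 ms.

41 ms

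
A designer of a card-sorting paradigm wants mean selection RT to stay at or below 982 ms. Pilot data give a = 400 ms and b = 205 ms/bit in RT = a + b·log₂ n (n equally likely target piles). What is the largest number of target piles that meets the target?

7

Information budget: (982 − 400)/205 = 2.8390 bits, so n ≤ 2^2.8390 = 7.155 → at most 7.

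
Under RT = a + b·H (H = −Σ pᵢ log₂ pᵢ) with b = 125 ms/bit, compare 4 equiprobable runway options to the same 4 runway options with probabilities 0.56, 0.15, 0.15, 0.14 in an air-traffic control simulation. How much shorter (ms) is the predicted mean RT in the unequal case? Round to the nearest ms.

The RT saving is b·ΔH. Equiprobable H₀ = log₂(4) = 2.0000 bits; with the given probabilities H = 1.6866 bits.
b·(H₀ − H) = 125 × (2.0000 − 1.6866) = 39.17 ms.

39 ms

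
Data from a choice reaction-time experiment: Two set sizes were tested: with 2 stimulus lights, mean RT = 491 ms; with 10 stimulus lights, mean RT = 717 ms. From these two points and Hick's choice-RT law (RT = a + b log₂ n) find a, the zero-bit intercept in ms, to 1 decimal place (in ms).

Slope: b = (717 − 491) / (log₂ 10 − log₂ 2) = 226/2.3219 = 97.333 ms/bit.
a = RT₁ − b·log₂ n₁ = 491 − 97.333 × 1 = 393.667 ms.

393.7 ms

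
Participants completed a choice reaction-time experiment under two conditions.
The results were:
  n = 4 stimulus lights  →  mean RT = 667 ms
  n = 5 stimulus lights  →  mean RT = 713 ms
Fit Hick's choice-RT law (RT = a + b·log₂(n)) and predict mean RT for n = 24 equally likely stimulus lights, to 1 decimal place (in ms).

1036.4 ms

RT is linear in log₂ n, so two points fix the line:
  b = (713 − 667) / (log₂ 5 − log₂ 4) = 46 / (2.3219 − 2) = 142.889 ms/bit
  a = 667 − 142.889 × 2 = 381.222 ms
Then RT(24) = 381.222 + 142.889 × log₂ 24 = 381.222 + 142.889 × 4.5850 ≈ 1036.363 ms.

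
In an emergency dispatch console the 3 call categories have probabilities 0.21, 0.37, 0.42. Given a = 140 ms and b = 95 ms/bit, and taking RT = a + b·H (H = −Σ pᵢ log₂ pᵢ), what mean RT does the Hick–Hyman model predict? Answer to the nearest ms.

Entropy contributions −pᵢ log₂ pᵢ: 0.4728, 0.5307, 0.5256; sum H = 1.5292 bits.
RT = a + bH = 140 + 95·1.5292 = 285.27 ms.

285 ms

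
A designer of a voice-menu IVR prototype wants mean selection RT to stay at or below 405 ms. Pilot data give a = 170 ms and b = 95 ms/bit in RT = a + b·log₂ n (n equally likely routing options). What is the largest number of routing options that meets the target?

95·log₂ n ≤ 405 − 170 = 235, giving log₂ n ≤ 2.4737 and n ≤ 5.555. The largest whole number is 5.

5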